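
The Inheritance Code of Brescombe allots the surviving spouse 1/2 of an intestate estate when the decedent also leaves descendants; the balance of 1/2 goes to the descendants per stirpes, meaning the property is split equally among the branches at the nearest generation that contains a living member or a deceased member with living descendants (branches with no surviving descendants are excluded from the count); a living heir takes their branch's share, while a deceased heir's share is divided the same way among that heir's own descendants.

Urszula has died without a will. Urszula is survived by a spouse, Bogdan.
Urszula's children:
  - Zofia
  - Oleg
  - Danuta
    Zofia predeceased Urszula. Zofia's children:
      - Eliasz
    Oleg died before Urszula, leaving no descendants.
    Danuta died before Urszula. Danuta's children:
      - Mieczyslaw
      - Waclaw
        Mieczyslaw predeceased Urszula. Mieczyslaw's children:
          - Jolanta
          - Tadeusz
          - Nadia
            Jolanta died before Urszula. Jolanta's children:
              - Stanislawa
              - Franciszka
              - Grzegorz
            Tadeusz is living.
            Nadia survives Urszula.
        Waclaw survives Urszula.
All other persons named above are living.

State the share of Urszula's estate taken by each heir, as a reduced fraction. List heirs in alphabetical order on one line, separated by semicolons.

Bogdan, as surviving spouse, takes 1/2.
The remaining 1/2 passes to Urszula's descendants per stirpes.
Oleg left no surviving issue, so that branch lapses and is disregarded.
The 1/2 is divided into 2 equal shares of 1/4 among Zofia, Danuta.
Zofia predeceased; the 1/4 allotted to Zofia's branch passes to Zofia's issue by representation.
Eliasz is the sole taker at this level and receives the full 1/4.
Danuta predeceased; the 1/4 allotted to Danuta's branch passes to Danuta's issue by representation.
The 1/4 is divided into 2 equal shares of 1/8 among Mieczyslaw, Waclaw.
Mieczyslaw predeceased; the 1/8 allotted to Mieczyslaw's branch passes to Mieczyslaw's issue by representation.
The 1/8 is divided into 3 equal shares of 1/24 among Jolanta, Tadeusz, Nadia.
Jolanta predeceased; the 1/24 allotted to Jolanta's branch passes to Jolanta's issue by representation.
The 1/24 is divided into 3 equal shares of 1/72 among Stanislawa, Franciszka, Grzegorz.
Stanislawa is living and takes 1/72.
Franciszka is living and takes 1/72.
Grzegorz is living and takes 1/72.
Tadeusz is living and takes 1/24.
Nadia is living and takes 1/24.
Waclaw is living and takes 1/8.

Bogdan 1/2; Eliasz 1/4; Franciszka 1/72; Grzegorz 1/72; Nadia 1/24; Stanislawa 1/72; Tadeusz 1/24; Waclaw 1/8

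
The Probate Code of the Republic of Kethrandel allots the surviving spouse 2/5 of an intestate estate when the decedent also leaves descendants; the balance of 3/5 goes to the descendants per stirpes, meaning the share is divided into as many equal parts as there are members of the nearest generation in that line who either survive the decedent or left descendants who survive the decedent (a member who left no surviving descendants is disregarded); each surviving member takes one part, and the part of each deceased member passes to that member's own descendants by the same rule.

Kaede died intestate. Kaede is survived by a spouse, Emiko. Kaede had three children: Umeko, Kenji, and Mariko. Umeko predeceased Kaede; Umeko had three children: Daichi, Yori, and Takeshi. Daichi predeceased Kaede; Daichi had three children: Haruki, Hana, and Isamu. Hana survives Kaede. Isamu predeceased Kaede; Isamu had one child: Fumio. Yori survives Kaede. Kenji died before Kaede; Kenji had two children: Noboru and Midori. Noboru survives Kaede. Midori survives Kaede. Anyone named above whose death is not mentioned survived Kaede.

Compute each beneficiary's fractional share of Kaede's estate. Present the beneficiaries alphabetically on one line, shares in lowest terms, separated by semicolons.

Emiko, as surviving spouse, takes 2/5.
The remaining 3/5 passes to Kaede's descendants per stirpes.
The 3/5 is divided into 3 equal shares of 1/5 among Umeko, Kenji, Mariko.
Umeko predeceased; the 1/5 allotted to Umeko's branch passes to Umeko's issue by representation.
The 1/5 is divided into 3 equal shares of 1/15 among Daichi, Yori, Takeshi.
Daichi predeceased; the 1/15 allotted to Daichi's branch passes to Daichi's issue by representation.
The 1/15 is divided into 3 equal shares of 1/45 among Haruki, Hana, Isamu.
Haruki is living and takes 1/45.
Hana is living and takes 1/45.
Isamu predeceased; the 1/45 allotted to Isamu's branch passes to Isamu's issue by representation.
Fumio is the sole taker at this level and receives the full 1/45.
Yori is living and takes 1/15.
Takeshi is living and takes 1/15.
Kenji predeceased; the 1/5 allotted to Kenji's branch passes to Kenji's issue by representation.
The 1/5 is divided into 2 equal shares of 1/10 among Noboru, Midori.
Noboru is living and takes 1/10.
Midori is living and takes 1/10.
Mariko is living and takes 1/5.

Emiko 2/5; Fumio 1/45; Hana 1/45; Haruki 1/45; Mariko 1/5; Midori 1/10; Noboru 1/10; Takeshi 1/15; Yori 1/15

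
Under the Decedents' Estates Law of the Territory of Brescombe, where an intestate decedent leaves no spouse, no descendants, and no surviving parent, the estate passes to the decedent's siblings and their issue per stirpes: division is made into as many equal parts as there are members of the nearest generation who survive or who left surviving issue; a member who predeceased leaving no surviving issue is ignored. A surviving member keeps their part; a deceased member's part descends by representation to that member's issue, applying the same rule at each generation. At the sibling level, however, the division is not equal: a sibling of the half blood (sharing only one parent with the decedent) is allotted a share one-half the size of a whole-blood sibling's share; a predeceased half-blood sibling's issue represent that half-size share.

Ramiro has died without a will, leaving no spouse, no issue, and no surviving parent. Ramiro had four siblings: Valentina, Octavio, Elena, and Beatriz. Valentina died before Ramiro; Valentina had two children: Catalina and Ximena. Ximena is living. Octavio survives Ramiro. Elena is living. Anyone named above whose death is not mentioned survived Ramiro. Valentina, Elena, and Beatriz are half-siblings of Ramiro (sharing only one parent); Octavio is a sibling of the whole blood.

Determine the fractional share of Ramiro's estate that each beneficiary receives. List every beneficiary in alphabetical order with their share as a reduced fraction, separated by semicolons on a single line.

Beatriz 1/5; Catalina 1/10; Elena 1/5; Octavio 2/5; Ximena 1/10

No spouse, descendants, or parent survives, so the estate passes to Ramiro's siblings per stirpes.
Half-blood siblings count for one-half the weight of whole-blood siblings at the initial division.
Dividing 1 in proportion to weights (total weight 5/2): Valentina (weight 1/2) → 1/5; Octavio (weight 1) → 2/5; Elena (weight 1/2) → 1/5; Beatriz (weight 1/2) → 1/5.
Valentina predeceased; the 1/5 allotted to Valentina's branch passes to Valentina's issue by representation.
The 1/5 is divided into 2 equal shares of 1/10 among Catalina, Ximena.
Catalina is living and takes 1/10.
Ximena is living and takes 1/10.
Octavio is living and takes 2/5.
Elena is living and takes 1/5.
Beatriz is living and takes 1/5.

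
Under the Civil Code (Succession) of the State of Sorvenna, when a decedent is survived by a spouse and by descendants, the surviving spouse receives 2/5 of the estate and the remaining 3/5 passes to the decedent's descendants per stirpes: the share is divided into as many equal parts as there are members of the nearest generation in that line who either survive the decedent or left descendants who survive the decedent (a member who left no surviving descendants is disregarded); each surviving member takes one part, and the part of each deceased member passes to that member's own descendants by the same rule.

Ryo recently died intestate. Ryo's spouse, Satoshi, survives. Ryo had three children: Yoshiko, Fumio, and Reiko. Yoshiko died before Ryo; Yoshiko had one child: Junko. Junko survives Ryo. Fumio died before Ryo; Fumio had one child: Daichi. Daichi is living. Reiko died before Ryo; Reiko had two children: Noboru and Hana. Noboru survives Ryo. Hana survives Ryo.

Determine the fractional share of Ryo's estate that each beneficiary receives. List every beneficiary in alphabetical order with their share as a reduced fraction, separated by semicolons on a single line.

Daichi 1/5; Hana 1/10; Junko 1/5; Noboru 1/10; Satoshi 2/5

Satoshi, as surviving spouse, takes 2/5.
The remaining 3/5 passes to Ryo's descendants per stirpes.
The 3/5 is divided into 3 equal shares of 1/5 among Yoshiko, Fumio, Reiko.
Yoshiko predeceased; the 1/5 allotted to Yoshiko's branch passes to Yoshiko's issue by representation.
Junko is the sole taker at this level and receives the full 1/5.
Fumio predeceased; the 1/5 allotted to Fumio's branch passes to Fumio's issue by representation.
Daichi is the sole taker at this level and receives the full 1/5.
Reiko predeceased; the 1/5 allotted to Reiko's branch passes to Reiko's issue by representation.
The 1/5 is divided into 2 equal shares of 1/10 among Noboru, Hana.
Noboru is living and takes 1/10.
Hana is living and takes 1/10.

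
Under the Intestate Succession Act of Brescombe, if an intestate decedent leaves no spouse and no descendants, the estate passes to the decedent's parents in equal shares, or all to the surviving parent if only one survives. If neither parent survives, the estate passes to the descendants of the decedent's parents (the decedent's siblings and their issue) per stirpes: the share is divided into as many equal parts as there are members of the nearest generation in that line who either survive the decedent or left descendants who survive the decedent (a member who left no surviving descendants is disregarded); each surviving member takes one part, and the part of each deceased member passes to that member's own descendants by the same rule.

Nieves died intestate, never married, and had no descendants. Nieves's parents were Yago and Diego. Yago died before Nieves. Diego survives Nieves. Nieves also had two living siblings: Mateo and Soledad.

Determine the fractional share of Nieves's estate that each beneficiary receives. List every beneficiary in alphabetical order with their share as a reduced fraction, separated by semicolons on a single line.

Diego 1

Only one parent, Diego, survives, so Diego takes the entire estate. The siblings take nothing because a surviving parent has priority.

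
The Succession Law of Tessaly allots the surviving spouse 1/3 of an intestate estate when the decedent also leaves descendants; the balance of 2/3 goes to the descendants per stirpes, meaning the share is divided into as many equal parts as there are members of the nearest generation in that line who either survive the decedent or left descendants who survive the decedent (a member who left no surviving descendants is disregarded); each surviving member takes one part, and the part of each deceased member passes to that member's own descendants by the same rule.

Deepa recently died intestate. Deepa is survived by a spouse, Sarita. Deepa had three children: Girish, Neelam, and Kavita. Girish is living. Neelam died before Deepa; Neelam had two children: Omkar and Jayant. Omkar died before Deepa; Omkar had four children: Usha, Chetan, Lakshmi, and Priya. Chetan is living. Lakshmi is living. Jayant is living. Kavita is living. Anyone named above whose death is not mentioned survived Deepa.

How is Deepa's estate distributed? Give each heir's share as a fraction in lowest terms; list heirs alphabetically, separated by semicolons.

Sarita, as surviving spouse, takes 1/3.
The remaining 2/3 passes to Deepa's descendants per stirpes.
The 2/3 is divided into 3 equal shares of 2/9 among Girish, Neelam, Kavita.
Girish is living and takes 2/9.
Neelam predeceased; the 2/9 allotted to Neelam's branch passes to Neelam's issue by representation.
The 2/9 is divided into 2 equal shares of 1/9 among Omkar, Jayant.
Omkar predeceased; the 1/9 allotted to Omkar's branch passes to Omkar's issue by representation.
The 1/9 is divided into 4 equal shares of 1/36 among Usha, Chetan, Lakshmi, Priya.
Usha is living and takes 1/36.
Chetan is living and takes 1/36.
Lakshmi is living and takes 1/36.
Priya is living and takes 1/36.
Jayant is living and takes 1/9.
Kavita is living and takes 2/9.

Chetan 1/36; Girish 2/9; Jayant 1/9; Kavita 2/9; Lakshmi 1/36; Priya 1/36; Sarita 1/3; Usha 1/36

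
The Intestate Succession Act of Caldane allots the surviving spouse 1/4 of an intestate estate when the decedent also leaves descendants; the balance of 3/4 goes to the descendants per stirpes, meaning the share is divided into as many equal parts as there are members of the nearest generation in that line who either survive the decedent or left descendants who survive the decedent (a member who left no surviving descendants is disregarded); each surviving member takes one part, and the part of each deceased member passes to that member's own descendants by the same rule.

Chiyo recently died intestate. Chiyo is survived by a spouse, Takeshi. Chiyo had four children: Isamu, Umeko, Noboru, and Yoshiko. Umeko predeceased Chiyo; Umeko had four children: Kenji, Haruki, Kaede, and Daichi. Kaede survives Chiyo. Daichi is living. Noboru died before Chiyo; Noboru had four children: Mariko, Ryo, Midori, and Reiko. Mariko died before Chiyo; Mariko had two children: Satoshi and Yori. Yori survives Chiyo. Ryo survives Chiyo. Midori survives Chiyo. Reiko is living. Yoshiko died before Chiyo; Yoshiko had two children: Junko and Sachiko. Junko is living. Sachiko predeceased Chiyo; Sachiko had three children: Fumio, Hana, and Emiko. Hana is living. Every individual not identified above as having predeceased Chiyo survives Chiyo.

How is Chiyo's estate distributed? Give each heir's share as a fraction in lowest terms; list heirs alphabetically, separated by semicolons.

Daichi 3/64; Emiko 1/32; Fumio 1/32; Hana 1/32; Haruki 3/64; Isamu 3/16; Junko 3/32; Kaede 3/64; Kenji 3/64; Midori 3/64; Reiko 3/64; Ryo 3/64; Satoshi 3/128; Takeshi 1/4; Yori 3/128

Takeshi, as surviving spouse, takes 1/4.
The remaining 3/4 passes to Chiyo's descendants per stirpes.
The 3/4 is divided into 4 equal shares of 3/16 among Isamu, Umeko, Noboru, Yoshiko.
Isamu is living and takes 3/16.
Umeko predeceased; the 3/16 allotted to Umeko's branch passes to Umeko's issue by representation.
The 3/16 is divided into 4 equal shares of 3/64 among Kenji, Haruki, Kaede, Daichi.
Kenji is living and takes 3/64.
Haruki is living and takes 3/64.
Kaede is living and takes 3/64.
Daichi is living and takes 3/64.
Noboru predeceased; the 3/16 allotted to Noboru's branch passes to Noboru's issue by representation.
The 3/16 is divided into 4 equal shares of 3/64 among Mariko, Ryo, Midori, Reiko.
Mariko predeceased; the 3/64 allotted to Mariko's branch passes to Mariko's issue by representation.
The 3/64 is divided into 2 equal shares of 3/128 among Satoshi, Yori.
Satoshi is living and takes 3/128.
Yori is living and takes 3/128.
Ryo is living and takes 3/64.
Midori is living and takes 3/64.
Reiko is living and takes 3/64.
Yoshiko predeceased; the 3/16 allotted to Yoshiko's branch passes to Yoshiko's issue by representation.
The 3/16 is divided into 2 equal shares of 3/32 among Junko, Sachiko.
Junko is living and takes 3/32.
Sachiko predeceased; the 3/32 allotted to Sachiko's branch passes to Sachiko's issue by representation.
The 3/32 is divided into 3 equal shares of 1/32 among Fumio, Hana, Emiko.
Fumio is living and takes 1/32.
Hana is living and takes 1/32.
Emiko is living and takes 1/32.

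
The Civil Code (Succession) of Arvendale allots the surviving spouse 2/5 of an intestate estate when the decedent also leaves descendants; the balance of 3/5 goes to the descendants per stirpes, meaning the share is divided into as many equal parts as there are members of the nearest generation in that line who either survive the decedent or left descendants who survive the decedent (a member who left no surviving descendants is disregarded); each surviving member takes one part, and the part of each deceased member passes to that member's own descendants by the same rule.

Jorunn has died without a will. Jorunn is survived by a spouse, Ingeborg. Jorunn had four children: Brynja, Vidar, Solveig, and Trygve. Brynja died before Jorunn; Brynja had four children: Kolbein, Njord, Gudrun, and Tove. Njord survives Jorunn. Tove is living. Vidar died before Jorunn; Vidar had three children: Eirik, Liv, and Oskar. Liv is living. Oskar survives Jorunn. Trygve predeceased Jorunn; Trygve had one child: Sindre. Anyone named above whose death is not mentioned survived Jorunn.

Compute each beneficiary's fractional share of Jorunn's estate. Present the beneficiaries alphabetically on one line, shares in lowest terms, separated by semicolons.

Eirik 1/20; Gudrun 3/80; Ingeborg 2/5; Kolbein 3/80; Liv 1/20; Njord 3/80; Oskar 1/20; Sindre 3/20; Solveig 3/20; Tove 3/80

Ingeborg, as surviving spouse, takes 2/5.
The remaining 3/5 passes to Jorunn's descendants per stirpes.
The 3/5 is divided into 4 equal shares of 3/20 among Brynja, Vidar, Solveig, Trygve.
Brynja predeceased; the 3/20 allotted to Brynja's branch passes to Brynja's issue by representation.
The 3/20 is divided into 4 equal shares of 3/80 among Kolbein, Njord, Gudrun, Tove.
Kolbein is living and takes 3/80.
Njord is living and takes 3/80.
Gudrun is living and takes 3/80.
Tove is living and takes 3/80.
Vidar predeceased; the 3/20 allotted to Vidar's branch passes to Vidar's issue by representation.
The 3/20 is divided into 3 equal shares of 1/20 among Eirik, Liv, Oskar.
Eirik is living and takes 1/20.
Liv is living and takes 1/20.
Oskar is living and takes 1/20.
Solveig is living and takes 3/20.
Trygve predeceased; the 3/20 allotted to Trygve's branch passes to Trygve's issue by representation.
Sindre is the sole taker at this level and receives the full 3/20.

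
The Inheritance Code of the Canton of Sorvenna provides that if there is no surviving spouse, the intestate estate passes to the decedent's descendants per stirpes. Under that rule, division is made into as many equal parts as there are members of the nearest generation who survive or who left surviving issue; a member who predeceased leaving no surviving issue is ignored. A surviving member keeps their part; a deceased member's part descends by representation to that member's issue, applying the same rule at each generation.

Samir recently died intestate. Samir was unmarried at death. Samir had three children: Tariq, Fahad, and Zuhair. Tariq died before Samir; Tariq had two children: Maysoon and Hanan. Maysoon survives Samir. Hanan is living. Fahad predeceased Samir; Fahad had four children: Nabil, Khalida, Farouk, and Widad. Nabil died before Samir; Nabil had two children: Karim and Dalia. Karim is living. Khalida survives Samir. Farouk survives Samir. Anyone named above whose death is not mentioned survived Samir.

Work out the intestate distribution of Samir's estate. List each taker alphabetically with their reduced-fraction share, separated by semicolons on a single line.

There is no surviving spouse, so the entire estate passes to Samir's descendants per stirpes.
The estate is divided into 3 equal shares of 1/3 among Tariq, Fahad, Zuhair.
Tariq predeceased; the 1/3 allotted to Tariq's branch passes to Tariq's issue by representation.
The 1/3 is divided into 2 equal shares of 1/6 among Maysoon, Hanan.
Maysoon is living and takes 1/6.
Hanan is living and takes 1/6.
Fahad predeceased; the 1/3 allotted to Fahad's branch passes to Fahad's issue by representation.
The 1/3 is divided into 4 equal shares of 1/12 among Nabil, Khalida, Farouk, Widad.
Nabil predeceased; the 1/12 allotted to Nabil's branch passes to Nabil's issue by representation.
The 1/12 is divided into 2 equal shares of 1/24 among Karim, Dalia.
Karim is living and takes 1/24.
Dalia is living and takes 1/24.
Khalida is living and takes 1/12.
Farouk is living and takes 1/12.
Widad is living and takes 1/12.
Zuhair is living and takes 1/3.

Dalia 1/24; Farouk 1/12; Hanan 1/6; Karim 1/24; Khalida 1/12; Maysoon 1/6; Widad 1/12; Zuhair 1/3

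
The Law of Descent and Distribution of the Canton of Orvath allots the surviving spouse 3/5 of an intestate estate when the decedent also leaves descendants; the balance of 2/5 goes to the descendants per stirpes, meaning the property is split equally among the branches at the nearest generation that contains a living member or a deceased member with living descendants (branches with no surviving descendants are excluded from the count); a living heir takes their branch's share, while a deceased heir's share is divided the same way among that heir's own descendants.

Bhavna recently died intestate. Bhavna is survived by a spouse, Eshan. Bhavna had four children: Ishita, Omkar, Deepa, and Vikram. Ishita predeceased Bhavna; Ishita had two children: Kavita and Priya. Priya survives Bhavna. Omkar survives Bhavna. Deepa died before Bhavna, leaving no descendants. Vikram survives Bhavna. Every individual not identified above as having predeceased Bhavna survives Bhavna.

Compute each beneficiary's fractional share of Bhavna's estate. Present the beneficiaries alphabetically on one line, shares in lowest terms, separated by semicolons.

Eshan 3/5; Kavita 1/15; Omkar 2/15; Priya 1/15; Vikram 2/15

Eshan, as surviving spouse, takes 3/5.
The remaining 2/5 passes to Bhavna's descendants per stirpes.
Deepa left no surviving issue, so that branch lapses and is disregarded.
The 2/5 is divided into 3 equal shares of 2/15 among Ishita, Omkar, Vikram.
Ishita predeceased; the 2/15 allotted to Ishita's branch passes to Ishita's issue by representation.
The 2/15 is divided into 2 equal shares of 1/15 among Kavita, Priya.
Kavita is living and takes 1/15.
Priya is living and takes 1/15.
Omkar is living and takes 2/15.
Vikram is living and takes 2/15.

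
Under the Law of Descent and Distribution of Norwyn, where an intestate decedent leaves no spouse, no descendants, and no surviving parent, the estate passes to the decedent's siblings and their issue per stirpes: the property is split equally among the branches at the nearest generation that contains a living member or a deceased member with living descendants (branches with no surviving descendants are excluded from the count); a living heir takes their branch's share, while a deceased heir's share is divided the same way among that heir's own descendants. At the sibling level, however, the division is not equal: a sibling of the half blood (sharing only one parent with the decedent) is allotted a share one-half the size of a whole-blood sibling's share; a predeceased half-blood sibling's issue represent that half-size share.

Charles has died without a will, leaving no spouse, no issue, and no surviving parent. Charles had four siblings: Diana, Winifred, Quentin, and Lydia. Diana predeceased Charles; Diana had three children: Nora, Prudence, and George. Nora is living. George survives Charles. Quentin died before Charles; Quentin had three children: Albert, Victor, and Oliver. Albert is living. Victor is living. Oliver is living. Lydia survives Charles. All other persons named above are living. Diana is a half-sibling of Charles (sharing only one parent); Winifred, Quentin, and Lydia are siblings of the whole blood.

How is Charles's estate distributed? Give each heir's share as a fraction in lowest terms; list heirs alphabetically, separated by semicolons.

No spouse, descendants, or parent survives, so the estate passes to Charles's siblings per stirpes.
Half-blood siblings count for one-half the weight of whole-blood siblings at the initial division.
Dividing 1 in proportion to weights (total weight 7/2): Diana (weight 1/2) → 1/7; Winifred (weight 1) → 2/7; Quentin (weight 1) → 2/7; Lydia (weight 1) → 2/7.
Diana predeceased; the 1/7 allotted to Diana's branch passes to Diana's issue by representation.
The 1/7 is divided into 3 equal shares of 1/21 among Nora, Prudence, George.
Nora is living and takes 1/21.
Prudence is living and takes 1/21.
George is living and takes 1/21.
Winifred is living and takes 2/7.
Quentin predeceased; the 2/7 allotted to Quentin's branch passes to Quentin's issue by representation.
The 2/7 is divided into 3 equal shares of 2/21 among Albert, Victor, Oliver.
Albert is living and takes 2/21.
Victor is living and takes 2/21.
Oliver is living and takes 2/21.
Lydia is living and takes 2/7.

Albert 2/21; George 1/21; Lydia 2/7; Nora 1/21; Oliver 2/21; Prudence 1/21; Victor 2/21; Winifred 2/7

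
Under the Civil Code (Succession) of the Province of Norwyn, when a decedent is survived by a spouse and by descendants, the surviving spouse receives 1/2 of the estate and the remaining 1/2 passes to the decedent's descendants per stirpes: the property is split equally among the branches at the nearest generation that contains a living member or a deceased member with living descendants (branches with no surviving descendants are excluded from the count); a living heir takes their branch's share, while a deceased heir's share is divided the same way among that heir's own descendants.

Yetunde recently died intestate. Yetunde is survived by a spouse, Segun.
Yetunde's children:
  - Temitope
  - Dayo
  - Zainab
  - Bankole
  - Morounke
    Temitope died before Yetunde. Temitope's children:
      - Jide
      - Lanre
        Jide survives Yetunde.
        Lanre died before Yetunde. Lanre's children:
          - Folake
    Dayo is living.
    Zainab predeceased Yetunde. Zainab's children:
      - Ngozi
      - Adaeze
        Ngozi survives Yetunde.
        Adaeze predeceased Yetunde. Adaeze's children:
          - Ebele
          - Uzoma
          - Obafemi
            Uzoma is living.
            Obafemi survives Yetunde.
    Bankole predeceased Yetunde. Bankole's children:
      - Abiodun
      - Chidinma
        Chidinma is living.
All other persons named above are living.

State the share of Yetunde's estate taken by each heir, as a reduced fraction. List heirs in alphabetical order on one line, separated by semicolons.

Abiodun 1/20; Chidinma 1/20; Dayo 1/10; Ebele 1/60; Folake 1/20; Jide 1/20; Morounke 1/10; Ngozi 1/20; Obafemi 1/60; Segun 1/2; Uzoma 1/60

Segun, as surviving spouse, takes 1/2.
The remaining 1/2 passes to Yetunde's descendants per stirpes.
The 1/2 is divided into 5 equal shares of 1/10 among Temitope, Dayo, Zainab, Bankole, Morounke.
Temitope predeceased; the 1/10 allotted to Temitope's branch passes to Temitope's issue by representation.
The 1/10 is divided into 2 equal shares of 1/20 among Jide, Lanre.
Jide is living and takes 1/20.
Lanre predeceased; the 1/20 allotted to Lanre's branch passes to Lanre's issue by representation.
Folake is the sole taker at this level and receives the full 1/20.
Dayo is living and takes 1/10.
Zainab predeceased; the 1/10 allotted to Zainab's branch passes to Zainab's issue by representation.
The 1/10 is divided into 2 equal shares of 1/20 among Ngozi, Adaeze.
Ngozi is living and takes 1/20.
Adaeze predeceased; the 1/20 allotted to Adaeze's branch passes to Adaeze's issue by representation.
The 1/20 is divided into 3 equal shares of 1/60 among Ebele, Uzoma, Obafemi.
Ebele is living and takes 1/60.
Uzoma is living and takes 1/60.
Obafemi is living and takes 1/60.
Bankole predeceased; the 1/10 allotted to Bankole's branch passes to Bankole's issue by representation.
The 1/10 is divided into 2 equal shares of 1/20 among Abiodun, Chidinma.
Abiodun is living and takes 1/20.
Chidinma is living and takes 1/20.
Morounke is living and takes 1/10.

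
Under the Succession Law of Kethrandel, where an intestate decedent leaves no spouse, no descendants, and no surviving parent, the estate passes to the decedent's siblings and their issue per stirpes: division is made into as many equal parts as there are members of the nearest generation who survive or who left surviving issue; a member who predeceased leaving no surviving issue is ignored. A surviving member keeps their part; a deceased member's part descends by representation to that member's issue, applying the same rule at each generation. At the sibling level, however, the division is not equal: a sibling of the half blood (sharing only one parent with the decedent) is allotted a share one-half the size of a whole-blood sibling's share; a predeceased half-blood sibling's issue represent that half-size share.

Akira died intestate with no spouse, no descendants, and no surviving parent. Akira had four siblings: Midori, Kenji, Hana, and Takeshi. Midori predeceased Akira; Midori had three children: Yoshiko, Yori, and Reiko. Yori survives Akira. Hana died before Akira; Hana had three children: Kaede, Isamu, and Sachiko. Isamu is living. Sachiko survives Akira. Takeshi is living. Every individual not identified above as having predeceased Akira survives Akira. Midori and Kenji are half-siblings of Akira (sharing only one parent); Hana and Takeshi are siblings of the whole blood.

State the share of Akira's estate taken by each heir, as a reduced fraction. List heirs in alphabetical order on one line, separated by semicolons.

No spouse, descendants, or parent survives, so the estate passes to Akira's siblings per stirpes.
Half-blood siblings count for one-half the weight of whole-blood siblings at the initial division.
Dividing 1 in proportion to weights (total weight 3): Midori (weight 1/2) → 1/6; Kenji (weight 1/2) → 1/6; Hana (weight 1) → 1/3; Takeshi (weight 1) → 1/3.
Midori predeceased; the 1/6 allotted to Midori's branch passes to Midori's issue by representation.
The 1/6 is divided into 3 equal shares of 1/18 among Yoshiko, Yori, Reiko.
Yoshiko is living and takes 1/18.
Yori is living and takes 1/18.
Reiko is living and takes 1/18.
Kenji is living and takes 1/6.
Hana predeceased; the 1/3 allotted to Hana's branch passes to Hana's issue by representation.
The 1/3 is divided into 3 equal shares of 1/9 among Kaede, Isamu, Sachiko.
Kaede is living and takes 1/9.
Isamu is living and takes 1/9.
Sachiko is living and takes 1/9.
Takeshi is living and takes 1/3.

Isamu 1/9; Kaede 1/9; Kenji 1/6; Reiko 1/18; Sachiko 1/9; Takeshi 1/3; Yori 1/18; Yoshiko 1/18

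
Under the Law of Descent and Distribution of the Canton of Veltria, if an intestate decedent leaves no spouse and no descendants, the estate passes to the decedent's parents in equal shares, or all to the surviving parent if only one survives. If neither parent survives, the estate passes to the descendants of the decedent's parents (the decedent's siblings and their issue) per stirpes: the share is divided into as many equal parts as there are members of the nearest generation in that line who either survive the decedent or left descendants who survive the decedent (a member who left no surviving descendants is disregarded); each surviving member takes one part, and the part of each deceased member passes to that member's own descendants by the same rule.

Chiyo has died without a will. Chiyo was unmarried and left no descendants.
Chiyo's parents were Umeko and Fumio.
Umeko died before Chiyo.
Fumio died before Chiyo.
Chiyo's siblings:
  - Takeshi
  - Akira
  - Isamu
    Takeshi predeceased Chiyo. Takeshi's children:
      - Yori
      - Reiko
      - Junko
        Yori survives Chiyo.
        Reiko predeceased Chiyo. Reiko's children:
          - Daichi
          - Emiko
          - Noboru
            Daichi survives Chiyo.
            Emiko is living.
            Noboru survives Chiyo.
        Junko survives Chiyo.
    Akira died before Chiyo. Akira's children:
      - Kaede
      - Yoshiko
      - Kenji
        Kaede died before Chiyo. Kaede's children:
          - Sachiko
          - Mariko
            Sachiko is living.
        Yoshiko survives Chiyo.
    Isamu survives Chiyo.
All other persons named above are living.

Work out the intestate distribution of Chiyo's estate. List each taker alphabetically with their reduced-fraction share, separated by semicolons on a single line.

Daichi 1/27; Emiko 1/27; Isamu 1/3; Junko 1/9; Kenji 1/9; Mariko 1/18; Noboru 1/27; Sachiko 1/18; Yori 1/9; Yoshiko 1/9

Neither parent survives and there are no descendants, so the estate passes to Chiyo's siblings and their issue per stirpes.
The estate is divided into 3 equal shares of 1/3 among Takeshi, Akira, Isamu.
Takeshi predeceased; the 1/3 allotted to Takeshi's branch passes to Takeshi's issue by representation.
The 1/3 is divided into 3 equal shares of 1/9 among Yori, Reiko, Junko.
Yori is living and takes 1/9.
Reiko predeceased; the 1/9 allotted to Reiko's branch passes to Reiko's issue by representation.
The 1/9 is divided into 3 equal shares of 1/27 among Daichi, Emiko, Noboru.
Daichi is living and takes 1/27.
Emiko is living and takes 1/27.
Noboru is living and takes 1/27.
Junko is living and takes 1/9.
Akira predeceased; the 1/3 allotted to Akira's branch passes to Akira's issue by representation.
The 1/3 is divided into 3 equal shares of 1/9 among Kaede, Yoshiko, Kenji.
Kaede predeceased; the 1/9 allotted to Kaede's branch passes to Kaede's issue by representation.
The 1/9 is divided into 2 equal shares of 1/18 among Sachiko, Mariko.
Sachiko is living and takes 1/18.
Mariko is living and takes 1/18.
Yoshiko is living and takes 1/9.
Kenji is living and takes 1/9.
Isamu is living and takes 1/3.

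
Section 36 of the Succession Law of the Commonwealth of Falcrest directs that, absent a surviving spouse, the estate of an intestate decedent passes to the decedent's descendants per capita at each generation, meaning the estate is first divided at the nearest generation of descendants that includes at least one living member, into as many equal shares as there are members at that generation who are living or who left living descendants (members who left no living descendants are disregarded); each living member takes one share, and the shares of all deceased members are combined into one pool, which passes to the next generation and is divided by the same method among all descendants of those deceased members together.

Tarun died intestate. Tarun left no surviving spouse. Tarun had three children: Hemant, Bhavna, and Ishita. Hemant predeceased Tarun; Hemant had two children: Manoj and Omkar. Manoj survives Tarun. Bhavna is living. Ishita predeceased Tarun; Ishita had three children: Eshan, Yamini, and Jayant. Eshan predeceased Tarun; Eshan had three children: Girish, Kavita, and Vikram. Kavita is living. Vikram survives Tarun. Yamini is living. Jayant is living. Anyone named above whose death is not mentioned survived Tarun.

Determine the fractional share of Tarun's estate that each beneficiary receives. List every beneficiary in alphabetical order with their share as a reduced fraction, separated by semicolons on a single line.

There is no surviving spouse, so the entire estate passes to Tarun's descendants per capita at each generation.
At generation 1 (Hemant, Bhavna, Ishita) there are 3 shares of (1)/3 = 1/3 each.
Living: Bhavna — each takes 1/3.
Deceased: Hemant and Ishita. Their combined 2/3 is pooled and carried to generation 2.
At generation 2 (Manoj, Omkar, Eshan, Yamini, Jayant) there are 5 shares of (2/3)/5 = 2/15 each.
Living: Manoj, Omkar, Yamini, and Jayant — each takes 2/15.
Deceased: Eshan. That 2/15 share is carried to generation 3.
At generation 3 (Girish, Kavita, Vikram) there are 3 shares of (2/15)/3 = 2/45 each.
Living: Girish, Kavita, and Vikram — each takes 2/45.

Bhavna 1/3; Girish 2/45; Jayant 2/15; Kavita 2/45; Manoj 2/15; Omkar 2/15; Vikram 2/45; Yamini 2/15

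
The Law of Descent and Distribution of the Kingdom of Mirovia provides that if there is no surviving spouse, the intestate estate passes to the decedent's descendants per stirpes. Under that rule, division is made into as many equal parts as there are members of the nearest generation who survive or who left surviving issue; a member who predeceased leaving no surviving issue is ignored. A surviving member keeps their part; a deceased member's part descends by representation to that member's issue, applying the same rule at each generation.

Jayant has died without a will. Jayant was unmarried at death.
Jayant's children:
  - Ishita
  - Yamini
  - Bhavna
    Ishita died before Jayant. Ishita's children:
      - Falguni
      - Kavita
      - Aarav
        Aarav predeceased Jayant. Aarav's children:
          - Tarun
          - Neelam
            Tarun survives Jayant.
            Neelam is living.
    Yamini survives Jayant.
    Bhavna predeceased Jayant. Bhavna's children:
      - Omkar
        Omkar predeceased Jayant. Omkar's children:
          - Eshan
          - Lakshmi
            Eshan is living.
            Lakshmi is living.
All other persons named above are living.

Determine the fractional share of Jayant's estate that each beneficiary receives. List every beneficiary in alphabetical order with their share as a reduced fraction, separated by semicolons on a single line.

There is no surviving spouse, so the entire estate passes to Jayant's descendants per stirpes.
The estate is divided into 3 equal shares of 1/3 among Ishita, Yamini, Bhavna.
Ishita predeceased; the 1/3 allotted to Ishita's branch passes to Ishita's issue by representation.
The 1/3 is divided into 3 equal shares of 1/9 among Falguni, Kavita, Aarav.
Falguni is living and takes 1/9.
Kavita is living and takes 1/9.
Aarav predeceased; the 1/9 allotted to Aarav's branch passes to Aarav's issue by representation.
The 1/9 is divided into 2 equal shares of 1/18 among Tarun, Neelam.
Tarun is living and takes 1/18.
Neelam is living and takes 1/18.
Yamini is living and takes 1/3.
Bhavna predeceased; the 1/3 allotted to Bhavna's branch passes to Bhavna's issue by representation.
Omkar's line is the sole branch at this level, so the full 1/3 passes to Omkar's issue by representation.
The 1/3 is divided into 2 equal shares of 1/6 among Eshan, Lakshmi.
Eshan is living and takes 1/6.
Lakshmi is living and takes 1/6.

Eshan 1/6; Falguni 1/9; Kavita 1/9; Lakshmi 1/6; Neelam 1/18; Tarun 1/18; Yamini 1/3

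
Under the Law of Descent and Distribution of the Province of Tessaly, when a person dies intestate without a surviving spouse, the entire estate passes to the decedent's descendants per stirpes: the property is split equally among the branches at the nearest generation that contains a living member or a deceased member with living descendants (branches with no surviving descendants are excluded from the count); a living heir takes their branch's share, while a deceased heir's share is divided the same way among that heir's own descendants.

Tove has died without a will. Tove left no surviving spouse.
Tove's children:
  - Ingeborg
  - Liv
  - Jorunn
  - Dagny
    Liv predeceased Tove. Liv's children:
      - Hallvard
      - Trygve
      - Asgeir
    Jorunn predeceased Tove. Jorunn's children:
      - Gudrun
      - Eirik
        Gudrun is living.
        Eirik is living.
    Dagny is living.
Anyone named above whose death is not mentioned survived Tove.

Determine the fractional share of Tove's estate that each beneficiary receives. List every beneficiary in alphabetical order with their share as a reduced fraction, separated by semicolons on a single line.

Asgeir 1/12; Dagny 1/4; Eirik 1/8; Gudrun 1/8; Hallvard 1/12; Ingeborg 1/4; Trygve 1/12

There is no surviving spouse, so the entire estate passes to Tove's descendants per stirpes.
The estate is divided into 4 equal shares of 1/4 among Ingeborg, Liv, Jorunn, Dagny.
Ingeborg is living and takes 1/4.
Liv predeceased; the 1/4 allotted to Liv's branch passes to Liv's issue by representation.
The 1/4 is divided into 3 equal shares of 1/12 among Hallvard, Trygve, Asgeir.
Hallvard is living and takes 1/12.
Trygve is living and takes 1/12.
Asgeir is living and takes 1/12.
Jorunn predeceased; the 1/4 allotted to Jorunn's branch passes to Jorunn's issue by representation.
The 1/4 is divided into 2 equal shares of 1/8 among Gudrun, Eirik.
Gudrun is living and takes 1/8.
Eirik is living and takes 1/8.
Dagny is living and takes 1/4.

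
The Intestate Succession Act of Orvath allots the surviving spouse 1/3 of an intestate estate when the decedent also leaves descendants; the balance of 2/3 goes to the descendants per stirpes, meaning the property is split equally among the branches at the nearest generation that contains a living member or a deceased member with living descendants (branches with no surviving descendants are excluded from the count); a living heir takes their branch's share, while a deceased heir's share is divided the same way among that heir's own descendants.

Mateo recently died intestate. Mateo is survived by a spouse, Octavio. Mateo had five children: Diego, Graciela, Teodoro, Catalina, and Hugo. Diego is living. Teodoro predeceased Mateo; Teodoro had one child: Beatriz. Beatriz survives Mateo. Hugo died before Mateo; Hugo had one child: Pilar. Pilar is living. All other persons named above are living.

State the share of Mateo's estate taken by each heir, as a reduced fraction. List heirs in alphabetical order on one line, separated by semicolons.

Octavio, as surviving spouse, takes 1/3.
The remaining 2/3 passes to Mateo's descendants per stirpes.
The 2/3 is divided into 5 equal shares of 2/15 among Diego, Graciela, Teodoro, Catalina, Hugo.
Diego is living and takes 2/15.
Graciela is living and takes 2/15.
Teodoro predeceased; the 2/15 allotted to Teodoro's branch passes to Teodoro's issue by representation.
Beatriz is the sole taker at this level and receives the full 2/15.
Catalina is living and takes 2/15.
Hugo predeceased; the 2/15 allotted to Hugo's branch passes to Hugo's issue by representation.
Pilar is the sole taker at this level and receives the full 2/15.

Beatriz 2/15; Catalina 2/15; Diego 2/15; Graciela 2/15; Octavio 1/3; Pilar 2/15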